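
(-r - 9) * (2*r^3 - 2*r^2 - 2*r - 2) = -2*r^4 - 16*r^3 + 20*r^2 + 20*r + 18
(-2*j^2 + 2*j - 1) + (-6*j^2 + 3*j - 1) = -8*j^2 + 5*j - 2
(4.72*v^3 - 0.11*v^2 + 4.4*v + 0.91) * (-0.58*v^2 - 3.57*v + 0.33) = -2.7376*v^5 - 16.7866*v^4 - 0.6017*v^3 - 16.2721*v^2 - 1.7967*v + 0.3003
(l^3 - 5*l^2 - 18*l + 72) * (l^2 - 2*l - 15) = l^5 - 7*l^4 - 23*l^3 + 183*l^2 + 126*l - 1080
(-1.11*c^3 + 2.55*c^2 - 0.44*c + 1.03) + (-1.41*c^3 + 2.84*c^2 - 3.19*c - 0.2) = -2.52*c^3 + 5.39*c^2 - 3.63*c + 0.83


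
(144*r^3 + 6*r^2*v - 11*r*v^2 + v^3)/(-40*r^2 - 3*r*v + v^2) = (-18*r^2 - 3*r*v + v^2)/(5*r + v)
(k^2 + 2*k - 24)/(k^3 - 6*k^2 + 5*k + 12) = (k + 6)/(k^2 - 2*k - 3)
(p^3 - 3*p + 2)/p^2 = p - 3/p + 2/p^2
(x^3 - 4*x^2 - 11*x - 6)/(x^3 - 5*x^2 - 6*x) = (x + 1)/x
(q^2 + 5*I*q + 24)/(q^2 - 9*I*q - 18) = (q + 8*I)/(q - 6*I)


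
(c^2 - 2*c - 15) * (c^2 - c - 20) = c^4 - 3*c^3 - 33*c^2 + 55*c + 300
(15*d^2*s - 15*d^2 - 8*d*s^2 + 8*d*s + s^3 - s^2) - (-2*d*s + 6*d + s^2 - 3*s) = 15*d^2*s - 15*d^2 - 8*d*s^2 + 10*d*s - 6*d + s^3 - 2*s^2 + 3*s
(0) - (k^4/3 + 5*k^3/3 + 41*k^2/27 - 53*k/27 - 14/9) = -k^4/3 - 5*k^3/3 - 41*k^2/27 + 53*k/27 + 14/9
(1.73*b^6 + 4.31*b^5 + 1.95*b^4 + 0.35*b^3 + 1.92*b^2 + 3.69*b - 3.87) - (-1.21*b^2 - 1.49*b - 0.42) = 1.73*b^6 + 4.31*b^5 + 1.95*b^4 + 0.35*b^3 + 3.13*b^2 + 5.18*b - 3.45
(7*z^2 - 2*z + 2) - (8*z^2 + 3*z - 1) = -z^2 - 5*z + 3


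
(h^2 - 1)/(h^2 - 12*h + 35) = (h^2 - 1)/(h^2 - 12*h + 35)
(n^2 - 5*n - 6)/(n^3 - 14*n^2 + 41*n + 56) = (n - 6)/(n^2 - 15*n + 56)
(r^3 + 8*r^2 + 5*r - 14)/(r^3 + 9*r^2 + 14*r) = (r - 1)/r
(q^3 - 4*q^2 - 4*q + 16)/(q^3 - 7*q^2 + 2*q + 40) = (q - 2)/(q - 5)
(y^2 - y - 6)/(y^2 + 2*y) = (y - 3)/y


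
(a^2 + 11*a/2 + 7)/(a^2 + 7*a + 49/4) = 2*(a + 2)/(2*a + 7)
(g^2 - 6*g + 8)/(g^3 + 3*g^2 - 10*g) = (g - 4)/(g*(g + 5))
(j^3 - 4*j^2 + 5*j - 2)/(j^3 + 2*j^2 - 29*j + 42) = (j^2 - 2*j + 1)/(j^2 + 4*j - 21)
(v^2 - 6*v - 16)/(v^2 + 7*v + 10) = (v - 8)/(v + 5)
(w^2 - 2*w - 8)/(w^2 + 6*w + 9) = (w^2 - 2*w - 8)/(w^2 + 6*w + 9)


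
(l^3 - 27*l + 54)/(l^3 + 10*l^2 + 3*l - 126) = (l - 3)/(l + 7)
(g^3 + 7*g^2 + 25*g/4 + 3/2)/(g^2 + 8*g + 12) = (g^2 + g + 1/4)/(g + 2)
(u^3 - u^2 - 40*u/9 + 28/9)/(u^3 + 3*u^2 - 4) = (u^2 - 3*u + 14/9)/(u^2 + u - 2)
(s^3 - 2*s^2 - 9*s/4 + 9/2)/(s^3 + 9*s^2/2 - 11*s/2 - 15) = (s - 3/2)/(s + 5)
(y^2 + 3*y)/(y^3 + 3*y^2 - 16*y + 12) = y*(y + 3)/(y^3 + 3*y^2 - 16*y + 12)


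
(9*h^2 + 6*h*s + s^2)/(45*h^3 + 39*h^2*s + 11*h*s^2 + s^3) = 1/(5*h + s)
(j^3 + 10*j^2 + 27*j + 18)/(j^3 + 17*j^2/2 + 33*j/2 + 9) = 2*(j + 3)/(2*j + 3)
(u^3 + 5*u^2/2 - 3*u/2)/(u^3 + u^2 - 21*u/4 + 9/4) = 2*u/(2*u - 3)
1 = 1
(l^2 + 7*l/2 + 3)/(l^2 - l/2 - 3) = (l + 2)/(l - 2)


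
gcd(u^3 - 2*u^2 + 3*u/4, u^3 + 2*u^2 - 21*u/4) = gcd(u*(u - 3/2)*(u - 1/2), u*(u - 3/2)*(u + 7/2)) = u^2 - 3*u/2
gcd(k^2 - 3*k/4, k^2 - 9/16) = k - 3/4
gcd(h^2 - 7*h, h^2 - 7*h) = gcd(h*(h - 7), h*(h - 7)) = h^2 - 7*h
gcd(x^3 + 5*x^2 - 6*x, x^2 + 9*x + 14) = 1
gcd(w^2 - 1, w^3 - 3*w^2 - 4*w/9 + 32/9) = w + 1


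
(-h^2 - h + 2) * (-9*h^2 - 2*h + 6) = 9*h^4 + 11*h^3 - 22*h^2 - 10*h + 12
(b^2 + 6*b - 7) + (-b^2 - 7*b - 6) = -b - 13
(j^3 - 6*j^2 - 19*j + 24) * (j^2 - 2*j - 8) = j^5 - 8*j^4 - 15*j^3 + 110*j^2 + 104*j - 192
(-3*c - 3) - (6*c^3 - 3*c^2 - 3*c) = -6*c^3 + 3*c^2 - 3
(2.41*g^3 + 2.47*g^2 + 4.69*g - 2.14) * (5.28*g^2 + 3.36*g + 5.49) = 12.7248*g^5 + 21.1392*g^4 + 46.2933*g^3 + 18.0195*g^2 + 18.5577*g - 11.7486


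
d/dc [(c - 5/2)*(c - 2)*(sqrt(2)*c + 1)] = 3*sqrt(2)*c^2 - 9*sqrt(2)*c + 2*c - 9/2 + 5*sqrt(2)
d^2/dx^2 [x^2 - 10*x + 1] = 2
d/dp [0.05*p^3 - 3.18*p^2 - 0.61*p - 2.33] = 0.15*p^2 - 6.36*p - 0.61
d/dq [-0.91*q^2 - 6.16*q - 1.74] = -1.82*q - 6.16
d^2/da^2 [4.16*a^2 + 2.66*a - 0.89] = 8.32000000000000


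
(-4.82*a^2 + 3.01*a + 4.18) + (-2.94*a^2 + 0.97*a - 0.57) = -7.76*a^2 + 3.98*a + 3.61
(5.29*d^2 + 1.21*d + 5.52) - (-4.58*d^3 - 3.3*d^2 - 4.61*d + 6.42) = 4.58*d^3 + 8.59*d^2 + 5.82*d - 0.9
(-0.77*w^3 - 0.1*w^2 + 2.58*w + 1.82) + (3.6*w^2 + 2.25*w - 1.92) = -0.77*w^3 + 3.5*w^2 + 4.83*w - 0.0999999999999999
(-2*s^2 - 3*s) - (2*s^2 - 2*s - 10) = -4*s^2 - s + 10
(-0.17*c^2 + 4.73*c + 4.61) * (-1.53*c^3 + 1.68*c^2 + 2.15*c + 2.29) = 0.2601*c^5 - 7.5225*c^4 + 0.5276*c^3 + 17.525*c^2 + 20.7432*c + 10.5569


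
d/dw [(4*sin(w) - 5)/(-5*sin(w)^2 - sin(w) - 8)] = (20*sin(w)^2 - 50*sin(w) - 37)*cos(w)/(5*sin(w)^2 + sin(w) + 8)^2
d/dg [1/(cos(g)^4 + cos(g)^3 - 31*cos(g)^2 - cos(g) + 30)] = (4*cos(g)^3 + 3*cos(g)^2 - 62*cos(g) - 1)/((cos(g) - 5)^2*(cos(g) + 6)^2*sin(g)^3)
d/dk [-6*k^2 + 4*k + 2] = 4 - 12*k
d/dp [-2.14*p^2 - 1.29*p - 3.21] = -4.28*p - 1.29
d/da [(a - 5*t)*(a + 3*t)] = 2*a - 2*t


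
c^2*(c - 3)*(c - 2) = c^4 - 5*c^3 + 6*c^2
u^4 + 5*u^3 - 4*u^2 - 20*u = u*(u - 2)*(u + 2)*(u + 5)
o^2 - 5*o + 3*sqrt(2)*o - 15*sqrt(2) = (o - 5)*(o + 3*sqrt(2))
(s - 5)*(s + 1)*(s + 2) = s^3 - 2*s^2 - 13*s - 10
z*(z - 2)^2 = z^3 - 4*z^2 + 4*z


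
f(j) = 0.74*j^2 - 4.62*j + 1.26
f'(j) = 1.48*j - 4.62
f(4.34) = -4.85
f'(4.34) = 1.80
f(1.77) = -4.60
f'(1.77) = -2.00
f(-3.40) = 25.52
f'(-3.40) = -9.65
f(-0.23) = 2.36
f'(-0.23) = -4.96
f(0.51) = -0.90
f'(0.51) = -3.87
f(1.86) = -4.77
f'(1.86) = -1.87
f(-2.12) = 14.38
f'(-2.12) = -7.76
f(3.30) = -5.93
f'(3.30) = 0.26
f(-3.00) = 21.78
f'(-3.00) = -9.06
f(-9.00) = 102.78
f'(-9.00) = -17.94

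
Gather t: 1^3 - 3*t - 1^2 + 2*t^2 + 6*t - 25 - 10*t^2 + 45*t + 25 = -8*t^2 + 48*t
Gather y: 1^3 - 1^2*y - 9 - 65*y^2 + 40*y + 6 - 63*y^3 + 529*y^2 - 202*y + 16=-63*y^3 + 464*y^2 - 163*y + 14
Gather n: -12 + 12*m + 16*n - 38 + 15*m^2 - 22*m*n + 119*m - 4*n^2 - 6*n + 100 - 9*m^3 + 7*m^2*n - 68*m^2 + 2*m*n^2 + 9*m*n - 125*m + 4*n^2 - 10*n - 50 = -9*m^3 - 53*m^2 + 2*m*n^2 + 6*m + n*(7*m^2 - 13*m)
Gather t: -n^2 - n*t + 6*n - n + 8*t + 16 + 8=-n^2 + 5*n + t*(8 - n) + 24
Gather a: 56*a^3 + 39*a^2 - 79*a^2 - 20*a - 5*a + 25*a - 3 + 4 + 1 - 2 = 56*a^3 - 40*a^2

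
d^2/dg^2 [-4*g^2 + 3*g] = -8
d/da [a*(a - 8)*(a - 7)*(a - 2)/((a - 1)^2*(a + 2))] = (a^5 + a^4 - 94*a^3 + 240*a^2 - 120*a + 224)/(a^5 + a^4 - 5*a^3 - a^2 + 8*a - 4)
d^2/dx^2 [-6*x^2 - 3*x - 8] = -12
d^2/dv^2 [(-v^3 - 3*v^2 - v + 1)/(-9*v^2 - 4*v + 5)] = 68/(729*v^3 - 1215*v^2 + 675*v - 125)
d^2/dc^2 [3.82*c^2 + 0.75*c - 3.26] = 7.64000000000000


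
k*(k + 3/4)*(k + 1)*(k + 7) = k^4 + 35*k^3/4 + 13*k^2 + 21*k/4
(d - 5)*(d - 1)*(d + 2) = d^3 - 4*d^2 - 7*d + 10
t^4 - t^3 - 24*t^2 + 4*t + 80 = (t - 5)*(t - 2)*(t + 2)*(t + 4)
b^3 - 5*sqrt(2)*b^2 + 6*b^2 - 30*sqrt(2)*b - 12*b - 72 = (b + 6)*(b - 6*sqrt(2))*(b + sqrt(2))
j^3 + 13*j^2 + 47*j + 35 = (j + 1)*(j + 5)*(j + 7)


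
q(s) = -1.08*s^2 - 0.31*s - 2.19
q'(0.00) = -0.31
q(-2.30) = -7.19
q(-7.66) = -63.19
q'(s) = -2.16*s - 0.31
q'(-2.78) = 5.69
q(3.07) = -13.32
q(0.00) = -2.19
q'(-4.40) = 9.19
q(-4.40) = -21.73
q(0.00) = -2.19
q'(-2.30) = 4.66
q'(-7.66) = 16.24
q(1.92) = -6.77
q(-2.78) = -9.67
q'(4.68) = -10.42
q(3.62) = -17.46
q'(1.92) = -4.46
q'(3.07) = -6.94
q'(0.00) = -0.31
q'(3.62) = -8.13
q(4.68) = -27.30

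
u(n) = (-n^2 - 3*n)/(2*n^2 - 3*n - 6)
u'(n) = (3 - 4*n)*(-n^2 - 3*n)/(2*n^2 - 3*n - 6)^2 + (-2*n - 3)/(2*n^2 - 3*n - 6) = 3*(3*n^2 + 4*n + 6)/(4*n^4 - 12*n^3 - 15*n^2 + 36*n + 36)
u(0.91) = 0.50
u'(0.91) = 0.73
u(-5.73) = -0.20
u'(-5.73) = 0.04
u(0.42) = 0.21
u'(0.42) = 0.52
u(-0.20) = -0.11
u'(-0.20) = 0.56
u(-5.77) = -0.21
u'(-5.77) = 0.04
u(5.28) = -1.29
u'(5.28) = 0.29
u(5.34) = -1.27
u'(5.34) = 0.28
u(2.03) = 2.65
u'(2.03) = 5.36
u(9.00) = -0.84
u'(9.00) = 0.05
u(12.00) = -0.73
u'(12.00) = 0.02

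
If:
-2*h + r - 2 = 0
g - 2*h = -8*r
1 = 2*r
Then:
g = -11/2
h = -3/4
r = 1/2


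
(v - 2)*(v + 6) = v^2 + 4*v - 12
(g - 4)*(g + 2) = g^2 - 2*g - 8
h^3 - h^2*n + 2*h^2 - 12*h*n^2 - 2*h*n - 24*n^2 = (h + 2)*(h - 4*n)*(h + 3*n)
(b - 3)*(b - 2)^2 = b^3 - 7*b^2 + 16*b - 12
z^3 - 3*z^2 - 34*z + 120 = (z - 5)*(z - 4)*(z + 6)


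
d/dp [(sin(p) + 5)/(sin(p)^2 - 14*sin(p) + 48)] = (-10*sin(p) + cos(p)^2 + 117)*cos(p)/(sin(p)^2 - 14*sin(p) + 48)^2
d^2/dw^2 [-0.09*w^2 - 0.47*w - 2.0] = -0.180000000000000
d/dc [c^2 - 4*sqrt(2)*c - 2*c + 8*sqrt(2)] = 2*c - 4*sqrt(2) - 2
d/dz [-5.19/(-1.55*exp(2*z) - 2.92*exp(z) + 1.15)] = (-16.089*exp(z) - 15.1548)*exp(z)/(1.55*exp(2*z) + 2.92*exp(z) - 1.15)^2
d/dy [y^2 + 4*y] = 2*y + 4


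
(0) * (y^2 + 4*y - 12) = 0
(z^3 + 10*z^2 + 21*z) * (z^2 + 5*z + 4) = z^5 + 15*z^4 + 75*z^3 + 145*z^2 + 84*z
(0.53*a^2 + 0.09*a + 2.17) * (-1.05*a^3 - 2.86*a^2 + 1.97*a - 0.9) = -0.5565*a^5 - 1.6103*a^4 - 1.4918*a^3 - 6.5059*a^2 + 4.1939*a - 1.953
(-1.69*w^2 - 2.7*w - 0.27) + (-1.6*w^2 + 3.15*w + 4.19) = -3.29*w^2 + 0.45*w + 3.92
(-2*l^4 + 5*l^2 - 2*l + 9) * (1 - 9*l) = 18*l^5 - 2*l^4 - 45*l^3 + 23*l^2 - 83*l + 9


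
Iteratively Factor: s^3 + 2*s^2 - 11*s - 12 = (s + 1)*(s^2 + s - 12) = (s + 1)*(s + 4)*(s - 3)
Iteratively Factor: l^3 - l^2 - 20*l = (l)*(l^2 - l - 20) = l*(l - 5)*(l + 4)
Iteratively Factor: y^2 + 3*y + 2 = (y + 1)*(y + 2)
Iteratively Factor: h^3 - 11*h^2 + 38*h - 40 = (h - 5)*(h^2 - 6*h + 8) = (h - 5)*(h - 4)*(h - 2)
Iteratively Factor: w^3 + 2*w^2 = (w)*(w^2 + 2*w) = w*(w + 2)*(w)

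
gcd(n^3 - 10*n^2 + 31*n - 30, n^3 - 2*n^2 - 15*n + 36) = n - 3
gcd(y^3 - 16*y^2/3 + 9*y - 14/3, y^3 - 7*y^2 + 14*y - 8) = y^2 - 3*y + 2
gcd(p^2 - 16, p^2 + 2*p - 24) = p - 4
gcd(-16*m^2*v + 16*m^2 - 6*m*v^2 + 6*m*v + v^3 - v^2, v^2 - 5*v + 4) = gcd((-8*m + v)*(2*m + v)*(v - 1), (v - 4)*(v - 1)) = v - 1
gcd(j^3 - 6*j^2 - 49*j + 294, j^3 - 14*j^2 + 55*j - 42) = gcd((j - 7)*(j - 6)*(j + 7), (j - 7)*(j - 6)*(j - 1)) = j^2 - 13*j + 42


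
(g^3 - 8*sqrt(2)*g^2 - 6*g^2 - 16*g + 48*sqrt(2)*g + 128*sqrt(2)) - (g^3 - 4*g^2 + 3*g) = -8*sqrt(2)*g^2 - 2*g^2 - 19*g + 48*sqrt(2)*g + 128*sqrt(2)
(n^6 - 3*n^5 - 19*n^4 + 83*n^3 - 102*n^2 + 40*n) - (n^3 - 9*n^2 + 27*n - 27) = n^6 - 3*n^5 - 19*n^4 + 82*n^3 - 93*n^2 + 13*n + 27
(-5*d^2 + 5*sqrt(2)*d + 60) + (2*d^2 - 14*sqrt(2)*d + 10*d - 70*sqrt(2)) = -3*d^2 - 9*sqrt(2)*d + 10*d - 70*sqrt(2) + 60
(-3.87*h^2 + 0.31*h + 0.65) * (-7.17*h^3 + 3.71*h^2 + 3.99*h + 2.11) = 27.7479*h^5 - 16.5804*h^4 - 18.9517*h^3 - 4.5173*h^2 + 3.2476*h + 1.3715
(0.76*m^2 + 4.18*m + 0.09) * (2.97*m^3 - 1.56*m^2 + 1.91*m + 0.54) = 2.2572*m^5 + 11.229*m^4 - 4.8019*m^3 + 8.2538*m^2 + 2.4291*m + 0.0486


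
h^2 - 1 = (h - 1)*(h + 1)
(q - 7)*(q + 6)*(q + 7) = q^3 + 6*q^2 - 49*q - 294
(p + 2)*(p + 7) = p^2 + 9*p + 14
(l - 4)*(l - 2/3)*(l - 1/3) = l^3 - 5*l^2 + 38*l/9 - 8/9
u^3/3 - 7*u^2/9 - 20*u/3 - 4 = (u/3 + 1)*(u - 6)*(u + 2/3)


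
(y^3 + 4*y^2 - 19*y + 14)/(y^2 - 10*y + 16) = (y^2 + 6*y - 7)/(y - 8)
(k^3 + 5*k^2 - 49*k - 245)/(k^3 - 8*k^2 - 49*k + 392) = (k + 5)/(k - 8)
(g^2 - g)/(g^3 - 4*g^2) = (g - 1)/(g*(g - 4))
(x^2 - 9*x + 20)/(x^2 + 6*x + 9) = (x^2 - 9*x + 20)/(x^2 + 6*x + 9)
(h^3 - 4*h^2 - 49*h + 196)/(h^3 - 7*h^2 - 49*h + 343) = (h - 4)/(h - 7)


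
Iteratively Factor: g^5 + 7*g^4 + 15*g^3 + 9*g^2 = (g + 3)*(g^4 + 4*g^3 + 3*g^2) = (g + 1)*(g + 3)*(g^3 + 3*g^2) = (g + 1)*(g + 3)^2*(g^2) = g*(g + 1)*(g + 3)^2*(g)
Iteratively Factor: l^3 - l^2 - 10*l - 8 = (l + 2)*(l^2 - 3*l - 4) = (l - 4)*(l + 2)*(l + 1)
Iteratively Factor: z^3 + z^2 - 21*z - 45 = (z + 3)*(z^2 - 2*z - 15) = (z - 5)*(z + 3)*(z + 3)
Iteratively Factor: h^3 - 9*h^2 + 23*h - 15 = (h - 1)*(h^2 - 8*h + 15) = (h - 3)*(h - 1)*(h - 5)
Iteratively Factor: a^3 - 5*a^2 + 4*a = (a)*(a^2 - 5*a + 4) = a*(a - 1)*(a - 4)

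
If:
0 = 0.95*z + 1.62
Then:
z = -1.71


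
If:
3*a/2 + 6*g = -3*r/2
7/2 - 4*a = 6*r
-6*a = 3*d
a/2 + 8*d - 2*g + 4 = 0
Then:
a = 103/368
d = -103/184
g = -249/1472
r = 73/184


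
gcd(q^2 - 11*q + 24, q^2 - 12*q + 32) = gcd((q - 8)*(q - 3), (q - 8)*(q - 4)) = q - 8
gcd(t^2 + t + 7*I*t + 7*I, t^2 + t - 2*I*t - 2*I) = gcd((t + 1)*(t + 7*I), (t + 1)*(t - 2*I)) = t + 1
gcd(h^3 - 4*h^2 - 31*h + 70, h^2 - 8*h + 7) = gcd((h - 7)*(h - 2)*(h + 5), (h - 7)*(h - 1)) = h - 7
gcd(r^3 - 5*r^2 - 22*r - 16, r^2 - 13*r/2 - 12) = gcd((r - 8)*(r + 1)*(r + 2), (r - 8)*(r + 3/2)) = r - 8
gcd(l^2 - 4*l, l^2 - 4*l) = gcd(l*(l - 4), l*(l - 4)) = l^2 - 4*l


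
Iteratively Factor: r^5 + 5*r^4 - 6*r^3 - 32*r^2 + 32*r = (r - 1)*(r^4 + 6*r^3 - 32*r) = (r - 1)*(r + 4)*(r^3 + 2*r^2 - 8*r) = (r - 2)*(r - 1)*(r + 4)*(r^2 + 4*r) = r*(r - 2)*(r - 1)*(r + 4)*(r + 4)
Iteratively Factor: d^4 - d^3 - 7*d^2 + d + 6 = (d - 1)*(d^3 - 7*d - 6) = (d - 1)*(d + 1)*(d^2 - d - 6) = (d - 3)*(d - 1)*(d + 1)*(d + 2)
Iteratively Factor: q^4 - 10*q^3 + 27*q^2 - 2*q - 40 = (q - 4)*(q^3 - 6*q^2 + 3*q + 10) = (q - 4)*(q + 1)*(q^2 - 7*q + 10) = (q - 5)*(q - 4)*(q + 1)*(q - 2)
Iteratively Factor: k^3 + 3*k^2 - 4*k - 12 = (k + 3)*(k^2 - 4) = (k - 2)*(k + 3)*(k + 2)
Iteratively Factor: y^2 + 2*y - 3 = (y - 1)*(y + 3)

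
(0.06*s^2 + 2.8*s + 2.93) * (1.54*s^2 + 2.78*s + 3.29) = 0.0924*s^4 + 4.4788*s^3 + 12.4936*s^2 + 17.3574*s + 9.6397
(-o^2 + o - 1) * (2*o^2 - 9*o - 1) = -2*o^4 + 11*o^3 - 10*o^2 + 8*o + 1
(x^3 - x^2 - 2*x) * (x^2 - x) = x^5 - 2*x^4 - x^3 + 2*x^2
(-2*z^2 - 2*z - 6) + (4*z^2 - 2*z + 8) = 2*z^2 - 4*z + 2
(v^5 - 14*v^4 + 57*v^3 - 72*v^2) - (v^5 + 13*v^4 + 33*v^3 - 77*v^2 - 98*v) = -27*v^4 + 24*v^3 + 5*v^2 + 98*v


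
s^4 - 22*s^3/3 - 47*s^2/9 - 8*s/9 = s*(s - 8)*(s + 1/3)^2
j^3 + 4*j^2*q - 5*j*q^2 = j*(j - q)*(j + 5*q)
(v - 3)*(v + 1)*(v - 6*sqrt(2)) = v^3 - 6*sqrt(2)*v^2 - 2*v^2 - 3*v + 12*sqrt(2)*v + 18*sqrt(2)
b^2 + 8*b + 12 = (b + 2)*(b + 6)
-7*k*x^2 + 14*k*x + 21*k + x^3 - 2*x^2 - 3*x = (-7*k + x)*(x - 3)*(x + 1)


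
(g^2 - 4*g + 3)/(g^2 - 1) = (g - 3)/(g + 1)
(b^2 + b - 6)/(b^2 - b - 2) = (b + 3)/(b + 1)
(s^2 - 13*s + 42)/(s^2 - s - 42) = (s - 6)/(s + 6)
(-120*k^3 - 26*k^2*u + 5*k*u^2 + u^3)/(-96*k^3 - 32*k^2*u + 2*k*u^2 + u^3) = (-30*k^2 + k*u + u^2)/(-24*k^2 - 2*k*u + u^2)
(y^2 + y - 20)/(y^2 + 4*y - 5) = (y - 4)/(y - 1)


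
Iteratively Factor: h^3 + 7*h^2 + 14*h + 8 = (h + 2)*(h^2 + 5*h + 4) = (h + 2)*(h + 4)*(h + 1)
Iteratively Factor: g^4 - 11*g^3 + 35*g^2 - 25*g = (g - 5)*(g^3 - 6*g^2 + 5*g) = (g - 5)*(g - 1)*(g^2 - 5*g) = g*(g - 5)*(g - 1)*(g - 5)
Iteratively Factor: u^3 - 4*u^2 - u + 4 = (u - 1)*(u^2 - 3*u - 4) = (u - 4)*(u - 1)*(u + 1)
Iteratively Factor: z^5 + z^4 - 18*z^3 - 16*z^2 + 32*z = (z - 1)*(z^4 + 2*z^3 - 16*z^2 - 32*z) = (z - 4)*(z - 1)*(z^3 + 6*z^2 + 8*z) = (z - 4)*(z - 1)*(z + 2)*(z^2 + 4*z) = (z - 4)*(z - 1)*(z + 2)*(z + 4)*(z)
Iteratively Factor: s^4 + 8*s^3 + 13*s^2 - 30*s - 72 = (s + 3)*(s^3 + 5*s^2 - 2*s - 24) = (s + 3)*(s + 4)*(s^2 + s - 6) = (s - 2)*(s + 3)*(s + 4)*(s + 3)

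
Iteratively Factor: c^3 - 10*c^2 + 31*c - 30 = (c - 3)*(c^2 - 7*c + 10) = (c - 5)*(c - 3)*(c - 2)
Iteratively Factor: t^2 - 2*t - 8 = (t - 4)*(t + 2)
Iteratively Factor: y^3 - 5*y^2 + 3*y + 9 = (y + 1)*(y^2 - 6*y + 9) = (y - 3)*(y + 1)*(y - 3)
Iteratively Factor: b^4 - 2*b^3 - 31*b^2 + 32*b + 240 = (b + 4)*(b^3 - 6*b^2 - 7*b + 60) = (b - 5)*(b + 4)*(b^2 - b - 12) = (b - 5)*(b - 4)*(b + 4)*(b + 3)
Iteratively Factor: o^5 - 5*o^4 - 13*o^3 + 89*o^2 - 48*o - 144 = (o - 4)*(o^4 - o^3 - 17*o^2 + 21*o + 36) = (o - 4)*(o - 3)*(o^3 + 2*o^2 - 11*o - 12) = (o - 4)*(o - 3)^2*(o^2 + 5*o + 4) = (o - 4)*(o - 3)^2*(o + 4)*(o + 1)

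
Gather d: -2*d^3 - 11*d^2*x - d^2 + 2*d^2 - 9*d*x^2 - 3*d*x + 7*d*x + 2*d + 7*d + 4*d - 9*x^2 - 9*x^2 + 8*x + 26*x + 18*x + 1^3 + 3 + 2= -2*d^3 + d^2*(1 - 11*x) + d*(-9*x^2 + 4*x + 13) - 18*x^2 + 52*x + 6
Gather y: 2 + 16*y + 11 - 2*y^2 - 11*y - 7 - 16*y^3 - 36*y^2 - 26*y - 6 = -16*y^3 - 38*y^2 - 21*y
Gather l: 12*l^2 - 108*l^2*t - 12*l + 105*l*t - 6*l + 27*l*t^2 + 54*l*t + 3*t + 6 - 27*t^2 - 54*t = l^2*(12 - 108*t) + l*(27*t^2 + 159*t - 18) - 27*t^2 - 51*t + 6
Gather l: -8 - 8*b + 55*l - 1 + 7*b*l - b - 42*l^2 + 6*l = -9*b - 42*l^2 + l*(7*b + 61) - 9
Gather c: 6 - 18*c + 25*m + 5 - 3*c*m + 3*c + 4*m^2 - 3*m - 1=c*(-3*m - 15) + 4*m^2 + 22*m + 10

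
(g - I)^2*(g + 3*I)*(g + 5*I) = g^4 + 6*I*g^3 + 22*I*g + 15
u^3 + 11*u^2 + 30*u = u*(u + 5)*(u + 6)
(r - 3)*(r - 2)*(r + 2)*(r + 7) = r^4 + 4*r^3 - 25*r^2 - 16*r + 84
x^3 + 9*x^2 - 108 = (x - 3)*(x + 6)^2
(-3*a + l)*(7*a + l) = -21*a^2 + 4*a*l + l^2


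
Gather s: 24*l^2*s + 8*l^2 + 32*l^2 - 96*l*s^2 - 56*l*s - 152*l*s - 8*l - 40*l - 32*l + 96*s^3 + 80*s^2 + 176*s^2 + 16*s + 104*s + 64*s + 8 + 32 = 40*l^2 - 80*l + 96*s^3 + s^2*(256 - 96*l) + s*(24*l^2 - 208*l + 184) + 40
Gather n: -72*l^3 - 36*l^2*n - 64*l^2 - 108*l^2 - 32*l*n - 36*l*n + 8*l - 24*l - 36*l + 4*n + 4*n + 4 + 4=-72*l^3 - 172*l^2 - 52*l + n*(-36*l^2 - 68*l + 8) + 8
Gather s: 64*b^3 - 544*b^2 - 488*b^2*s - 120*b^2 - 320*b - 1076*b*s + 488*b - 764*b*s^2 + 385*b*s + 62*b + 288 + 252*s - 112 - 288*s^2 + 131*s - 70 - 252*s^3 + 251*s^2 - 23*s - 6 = 64*b^3 - 664*b^2 + 230*b - 252*s^3 + s^2*(-764*b - 37) + s*(-488*b^2 - 691*b + 360) + 100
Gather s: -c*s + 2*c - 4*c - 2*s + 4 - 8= -2*c + s*(-c - 2) - 4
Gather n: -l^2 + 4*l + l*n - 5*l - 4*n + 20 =-l^2 - l + n*(l - 4) + 20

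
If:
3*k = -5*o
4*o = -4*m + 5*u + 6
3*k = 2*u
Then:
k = 2*u/3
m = 33*u/20 + 3/2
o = -2*u/5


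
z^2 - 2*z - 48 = (z - 8)*(z + 6)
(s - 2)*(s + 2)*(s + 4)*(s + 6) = s^4 + 10*s^3 + 20*s^2 - 40*s - 96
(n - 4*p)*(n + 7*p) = n^2 + 3*n*p - 28*p^2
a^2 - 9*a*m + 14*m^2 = (a - 7*m)*(a - 2*m)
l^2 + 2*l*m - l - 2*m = (l - 1)*(l + 2*m)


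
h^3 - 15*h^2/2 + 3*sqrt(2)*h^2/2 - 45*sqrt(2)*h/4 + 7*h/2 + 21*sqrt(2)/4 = (h - 7)*(h - 1/2)*(h + 3*sqrt(2)/2)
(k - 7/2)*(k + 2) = k^2 - 3*k/2 - 7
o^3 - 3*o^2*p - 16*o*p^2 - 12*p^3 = (o - 6*p)*(o + p)*(o + 2*p)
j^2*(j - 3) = j^3 - 3*j^2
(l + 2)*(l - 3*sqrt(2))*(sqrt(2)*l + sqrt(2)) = sqrt(2)*l^3 - 6*l^2 + 3*sqrt(2)*l^2 - 18*l + 2*sqrt(2)*l - 12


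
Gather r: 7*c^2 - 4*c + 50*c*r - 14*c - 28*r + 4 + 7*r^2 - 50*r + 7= 7*c^2 - 18*c + 7*r^2 + r*(50*c - 78) + 11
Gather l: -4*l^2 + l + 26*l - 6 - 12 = -4*l^2 + 27*l - 18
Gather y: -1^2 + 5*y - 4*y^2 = -4*y^2 + 5*y - 1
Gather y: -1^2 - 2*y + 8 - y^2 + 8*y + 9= -y^2 + 6*y + 16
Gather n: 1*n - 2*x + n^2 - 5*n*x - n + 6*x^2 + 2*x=n^2 - 5*n*x + 6*x^2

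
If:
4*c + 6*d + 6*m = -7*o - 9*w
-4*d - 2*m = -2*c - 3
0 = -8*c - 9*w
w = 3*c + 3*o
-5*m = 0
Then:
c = 243/544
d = 1059/1088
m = 0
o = -315/544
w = -27/68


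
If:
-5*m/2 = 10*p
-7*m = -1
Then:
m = 1/7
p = -1/28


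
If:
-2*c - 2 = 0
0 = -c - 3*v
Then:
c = -1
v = 1/3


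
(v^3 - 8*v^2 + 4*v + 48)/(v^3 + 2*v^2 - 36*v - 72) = (v - 4)/(v + 6)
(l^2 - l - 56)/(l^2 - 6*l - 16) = (l + 7)/(l + 2)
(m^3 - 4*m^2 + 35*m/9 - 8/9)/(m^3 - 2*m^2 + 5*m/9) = (3*m^2 - 11*m + 8)/(m*(3*m - 5))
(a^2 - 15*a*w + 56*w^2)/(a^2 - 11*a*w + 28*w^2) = (-a + 8*w)/(-a + 4*w)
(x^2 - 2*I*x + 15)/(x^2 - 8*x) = (x^2 - 2*I*x + 15)/(x*(x - 8))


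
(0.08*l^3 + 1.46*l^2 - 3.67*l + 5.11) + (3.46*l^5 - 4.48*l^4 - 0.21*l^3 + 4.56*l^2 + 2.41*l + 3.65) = 3.46*l^5 - 4.48*l^4 - 0.13*l^3 + 6.02*l^2 - 1.26*l + 8.76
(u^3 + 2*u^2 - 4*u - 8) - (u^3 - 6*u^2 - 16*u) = 8*u^2 + 12*u - 8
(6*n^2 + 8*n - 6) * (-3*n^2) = -18*n^4 - 24*n^3 + 18*n^2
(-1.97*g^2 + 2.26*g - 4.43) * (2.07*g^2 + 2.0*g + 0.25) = -4.0779*g^4 + 0.7382*g^3 - 5.1426*g^2 - 8.295*g - 1.1075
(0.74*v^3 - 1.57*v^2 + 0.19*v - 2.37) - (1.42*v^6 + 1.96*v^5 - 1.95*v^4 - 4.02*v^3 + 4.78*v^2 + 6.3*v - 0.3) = -1.42*v^6 - 1.96*v^5 + 1.95*v^4 + 4.76*v^3 - 6.35*v^2 - 6.11*v - 2.07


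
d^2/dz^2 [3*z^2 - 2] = 6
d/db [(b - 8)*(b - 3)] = 2*b - 11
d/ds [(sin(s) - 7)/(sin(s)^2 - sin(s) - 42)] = -cos(s)/(sin(s) + 6)^2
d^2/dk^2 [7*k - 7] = 0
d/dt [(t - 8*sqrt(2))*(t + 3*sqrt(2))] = 2*t - 5*sqrt(2)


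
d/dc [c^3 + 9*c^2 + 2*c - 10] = 3*c^2 + 18*c + 2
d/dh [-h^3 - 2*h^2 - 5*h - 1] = -3*h^2 - 4*h - 5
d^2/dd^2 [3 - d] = 0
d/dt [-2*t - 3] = -2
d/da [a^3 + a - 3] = 3*a^2 + 1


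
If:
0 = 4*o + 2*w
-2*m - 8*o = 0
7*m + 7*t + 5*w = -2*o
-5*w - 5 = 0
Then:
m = -2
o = 1/2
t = 18/7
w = -1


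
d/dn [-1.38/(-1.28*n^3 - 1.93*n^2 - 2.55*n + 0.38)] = (-5.2992*n^2 - 5.3268*n - 3.519)/(1.28*n^3 + 1.93*n^2 + 2.55*n - 0.38)^2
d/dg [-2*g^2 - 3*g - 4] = -4*g - 3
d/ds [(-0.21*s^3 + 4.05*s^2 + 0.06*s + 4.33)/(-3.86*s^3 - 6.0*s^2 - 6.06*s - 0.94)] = (16.893*s^4 + 3.0084*s^3 + 26.5506*s^2 + 44.346*s + 26.1834)/(14.8996*s^6 + 46.32*s^5 + 82.7832*s^4 + 79.9768*s^3 + 48.0036*s^2 + 11.3928*s + 0.8836)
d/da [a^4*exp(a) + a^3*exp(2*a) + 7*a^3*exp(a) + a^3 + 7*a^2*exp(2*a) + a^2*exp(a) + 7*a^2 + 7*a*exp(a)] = a^4*exp(a) + 2*a^3*exp(2*a) + 11*a^3*exp(a) + 17*a^2*exp(2*a) + 22*a^2*exp(a) + 3*a^2 + 14*a*exp(2*a) + 9*a*exp(a) + 14*a + 7*exp(a)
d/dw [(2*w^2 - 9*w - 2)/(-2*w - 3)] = (-4*w^2 - 12*w + 23)/(4*w^2 + 12*w + 9)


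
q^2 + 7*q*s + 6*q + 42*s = (q + 6)*(q + 7*s)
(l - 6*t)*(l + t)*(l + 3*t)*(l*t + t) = l^4*t - 2*l^3*t^2 + l^3*t - 21*l^2*t^3 - 2*l^2*t^2 - 18*l*t^4 - 21*l*t^3 - 18*t^4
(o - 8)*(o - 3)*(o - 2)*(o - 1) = o^4 - 14*o^3 + 59*o^2 - 94*o + 48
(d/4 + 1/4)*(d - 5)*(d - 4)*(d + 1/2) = d^4/4 - 15*d^3/8 + 7*d^2/4 + 51*d/8 + 5/2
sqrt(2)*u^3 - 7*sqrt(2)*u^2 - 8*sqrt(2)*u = u*(u - 8)*(sqrt(2)*u + sqrt(2))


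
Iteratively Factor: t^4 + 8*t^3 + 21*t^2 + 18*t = (t)*(t^3 + 8*t^2 + 21*t + 18) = t*(t + 3)*(t^2 + 5*t + 6) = t*(t + 2)*(t + 3)*(t + 3)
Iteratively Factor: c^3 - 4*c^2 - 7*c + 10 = (c - 5)*(c^2 + c - 2) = (c - 5)*(c - 1)*(c + 2)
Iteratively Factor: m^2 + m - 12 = (m - 3)*(m + 4)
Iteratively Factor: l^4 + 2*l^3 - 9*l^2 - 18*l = (l + 2)*(l^3 - 9*l) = (l - 3)*(l + 2)*(l^2 + 3*l) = l*(l - 3)*(l + 2)*(l + 3)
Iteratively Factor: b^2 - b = (b - 1)*(b)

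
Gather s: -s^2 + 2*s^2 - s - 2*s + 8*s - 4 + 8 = s^2 + 5*s + 4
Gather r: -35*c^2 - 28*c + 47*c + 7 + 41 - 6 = -35*c^2 + 19*c + 42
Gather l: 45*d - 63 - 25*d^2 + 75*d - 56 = -25*d^2 + 120*d - 119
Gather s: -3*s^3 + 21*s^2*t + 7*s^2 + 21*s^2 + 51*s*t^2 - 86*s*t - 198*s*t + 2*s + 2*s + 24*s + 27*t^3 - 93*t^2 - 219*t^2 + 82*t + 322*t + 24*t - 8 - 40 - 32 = -3*s^3 + s^2*(21*t + 28) + s*(51*t^2 - 284*t + 28) + 27*t^3 - 312*t^2 + 428*t - 80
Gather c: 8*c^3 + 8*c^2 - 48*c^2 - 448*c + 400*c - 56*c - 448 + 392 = 8*c^3 - 40*c^2 - 104*c - 56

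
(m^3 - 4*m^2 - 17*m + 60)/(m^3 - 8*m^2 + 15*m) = (m + 4)/m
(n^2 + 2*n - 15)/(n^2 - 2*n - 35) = (n - 3)/(n - 7)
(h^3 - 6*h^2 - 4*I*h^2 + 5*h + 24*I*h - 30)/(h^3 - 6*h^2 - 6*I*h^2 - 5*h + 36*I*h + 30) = (h + I)/(h - I)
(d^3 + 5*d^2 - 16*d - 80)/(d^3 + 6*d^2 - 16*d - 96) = (d + 5)/(d + 6)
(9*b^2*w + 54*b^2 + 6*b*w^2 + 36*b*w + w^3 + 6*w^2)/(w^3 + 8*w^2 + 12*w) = (9*b^2 + 6*b*w + w^2)/(w*(w + 2))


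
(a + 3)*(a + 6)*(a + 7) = a^3 + 16*a^2 + 81*a + 126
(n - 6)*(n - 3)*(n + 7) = n^3 - 2*n^2 - 45*n + 126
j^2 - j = j*(j - 1)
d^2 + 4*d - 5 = (d - 1)*(d + 5)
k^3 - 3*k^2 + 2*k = k*(k - 2)*(k - 1)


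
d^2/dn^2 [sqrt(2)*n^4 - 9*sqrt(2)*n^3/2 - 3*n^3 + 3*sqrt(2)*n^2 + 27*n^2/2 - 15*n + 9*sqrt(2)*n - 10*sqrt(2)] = 12*sqrt(2)*n^2 - 27*sqrt(2)*n - 18*n + 6*sqrt(2) + 27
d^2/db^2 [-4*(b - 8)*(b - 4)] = -8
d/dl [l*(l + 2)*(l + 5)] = 3*l^2 + 14*l + 10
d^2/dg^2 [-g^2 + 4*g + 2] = -2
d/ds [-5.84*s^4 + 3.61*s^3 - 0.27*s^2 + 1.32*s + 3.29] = -23.36*s^3 + 10.83*s^2 - 0.54*s + 1.32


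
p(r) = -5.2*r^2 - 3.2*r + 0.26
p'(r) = -10.4*r - 3.2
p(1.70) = -20.21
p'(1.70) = -20.88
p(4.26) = -107.74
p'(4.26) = -47.50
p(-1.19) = -3.30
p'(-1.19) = 9.18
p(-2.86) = -33.12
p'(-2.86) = 26.54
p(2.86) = -51.43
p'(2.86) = -32.94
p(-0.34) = 0.75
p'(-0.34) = 0.34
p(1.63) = -18.77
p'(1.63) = -20.15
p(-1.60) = -7.93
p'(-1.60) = 13.44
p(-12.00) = -710.14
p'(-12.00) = 121.60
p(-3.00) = -36.94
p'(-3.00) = 28.00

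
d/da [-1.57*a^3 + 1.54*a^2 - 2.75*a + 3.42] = -4.71*a^2 + 3.08*a - 2.75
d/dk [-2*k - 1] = -2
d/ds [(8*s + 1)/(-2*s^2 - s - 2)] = (-16*s^2 - 8*s + (4*s + 1)*(8*s + 1) - 16)/(2*s^2 + s + 2)^2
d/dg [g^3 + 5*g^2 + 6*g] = 3*g^2 + 10*g + 6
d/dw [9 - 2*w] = -2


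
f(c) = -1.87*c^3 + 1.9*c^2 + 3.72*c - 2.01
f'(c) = -5.61*c^2 + 3.8*c + 3.72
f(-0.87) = -2.58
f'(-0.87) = -3.83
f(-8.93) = 1447.95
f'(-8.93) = -477.58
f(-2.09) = 15.59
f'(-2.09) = -28.73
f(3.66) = -54.63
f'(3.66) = -57.52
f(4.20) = -91.41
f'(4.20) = -79.28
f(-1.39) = 1.51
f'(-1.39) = -12.40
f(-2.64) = 35.82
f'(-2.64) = -45.41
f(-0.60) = -3.15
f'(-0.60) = -0.58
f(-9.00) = 1481.64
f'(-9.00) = -484.89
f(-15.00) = 6680.94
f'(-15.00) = -1315.53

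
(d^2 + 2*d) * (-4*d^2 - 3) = -4*d^4 - 8*d^3 - 3*d^2 - 6*d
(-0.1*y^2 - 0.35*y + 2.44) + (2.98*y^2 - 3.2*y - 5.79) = 2.88*y^2 - 3.55*y - 3.35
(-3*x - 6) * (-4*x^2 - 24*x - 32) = 12*x^3 + 96*x^2 + 240*x + 192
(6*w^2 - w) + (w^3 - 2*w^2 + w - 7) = w^3 + 4*w^2 - 7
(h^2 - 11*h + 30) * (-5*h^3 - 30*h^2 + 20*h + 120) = -5*h^5 + 25*h^4 + 200*h^3 - 1000*h^2 - 720*h + 3600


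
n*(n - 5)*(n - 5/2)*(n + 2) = n^4 - 11*n^3/2 - 5*n^2/2 + 25*n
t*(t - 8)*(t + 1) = t^3 - 7*t^2 - 8*t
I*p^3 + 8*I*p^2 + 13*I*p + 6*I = (p + 1)*(p + 6)*(I*p + I)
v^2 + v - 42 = (v - 6)*(v + 7)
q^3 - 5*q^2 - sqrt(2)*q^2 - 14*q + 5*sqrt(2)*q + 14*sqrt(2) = (q - 7)*(q + 2)*(q - sqrt(2))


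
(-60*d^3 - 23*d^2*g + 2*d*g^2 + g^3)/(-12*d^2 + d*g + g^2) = (15*d^2 + 2*d*g - g^2)/(3*d - g)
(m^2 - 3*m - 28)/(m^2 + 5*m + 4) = (m - 7)/(m + 1)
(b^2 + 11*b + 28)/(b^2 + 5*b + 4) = (b + 7)/(b + 1)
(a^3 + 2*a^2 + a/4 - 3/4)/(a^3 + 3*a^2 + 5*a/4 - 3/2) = (a + 1)/(a + 2)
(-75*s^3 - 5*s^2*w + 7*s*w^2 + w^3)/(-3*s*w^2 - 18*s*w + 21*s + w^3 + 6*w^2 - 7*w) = (25*s^2 + 10*s*w + w^2)/(w^2 + 6*w - 7)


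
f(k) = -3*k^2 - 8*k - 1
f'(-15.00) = 82.00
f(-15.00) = -556.00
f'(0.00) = -8.00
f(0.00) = -1.00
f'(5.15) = -38.90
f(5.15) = -121.77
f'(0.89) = -13.34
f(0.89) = -10.50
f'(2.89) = -25.34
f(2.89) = -49.18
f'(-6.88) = 33.28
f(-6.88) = -87.96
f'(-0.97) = -2.18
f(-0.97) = 3.94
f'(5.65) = -41.90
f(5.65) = -141.97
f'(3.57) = -29.42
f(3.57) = -67.79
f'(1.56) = -17.36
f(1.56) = -20.78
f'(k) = -6*k - 8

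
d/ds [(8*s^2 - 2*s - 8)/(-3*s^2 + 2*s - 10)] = 2*(5*s^2 - 104*s + 18)/(9*s^4 - 12*s^3 + 64*s^2 - 40*s + 100)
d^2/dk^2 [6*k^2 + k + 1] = 12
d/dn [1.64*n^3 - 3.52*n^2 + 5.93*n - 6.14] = 4.92*n^2 - 7.04*n + 5.93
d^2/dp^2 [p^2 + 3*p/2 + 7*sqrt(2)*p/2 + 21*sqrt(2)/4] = 2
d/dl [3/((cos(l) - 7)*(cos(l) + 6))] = 3*(-sin(l) + sin(2*l))/((cos(l) - 7)^2*(cos(l) + 6)^2)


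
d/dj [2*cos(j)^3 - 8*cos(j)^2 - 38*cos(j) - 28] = 2*(-3*cos(j)^2 + 8*cos(j) + 19)*sin(j)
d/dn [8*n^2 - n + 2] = 16*n - 1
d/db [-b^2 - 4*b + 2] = -2*b - 4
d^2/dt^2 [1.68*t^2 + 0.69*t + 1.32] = 3.36000000000000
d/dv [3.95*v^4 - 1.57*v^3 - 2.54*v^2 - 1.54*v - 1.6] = 15.8*v^3 - 4.71*v^2 - 5.08*v - 1.54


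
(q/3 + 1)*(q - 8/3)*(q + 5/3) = q^3/3 + 2*q^2/3 - 67*q/27 - 40/9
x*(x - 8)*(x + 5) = x^3 - 3*x^2 - 40*x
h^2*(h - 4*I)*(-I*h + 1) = -I*h^4 - 3*h^3 - 4*I*h^2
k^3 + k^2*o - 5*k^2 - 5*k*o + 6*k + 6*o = (k - 3)*(k - 2)*(k + o)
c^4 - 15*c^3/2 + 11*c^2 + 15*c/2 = c*(c - 5)*(c - 3)*(c + 1/2)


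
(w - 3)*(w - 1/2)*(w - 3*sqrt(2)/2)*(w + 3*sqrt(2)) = w^4 - 7*w^3/2 + 3*sqrt(2)*w^3/2 - 15*w^2/2 - 21*sqrt(2)*w^2/4 + 9*sqrt(2)*w/4 + 63*w/2 - 27/2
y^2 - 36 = (y - 6)*(y + 6)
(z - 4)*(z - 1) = z^2 - 5*z + 4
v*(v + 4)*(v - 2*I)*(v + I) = v^4 + 4*v^3 - I*v^3 + 2*v^2 - 4*I*v^2 + 8*v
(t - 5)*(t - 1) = t^2 - 6*t + 5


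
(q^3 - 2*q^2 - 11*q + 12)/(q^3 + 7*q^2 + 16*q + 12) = (q^2 - 5*q + 4)/(q^2 + 4*q + 4)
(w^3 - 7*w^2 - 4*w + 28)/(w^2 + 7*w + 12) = (w^3 - 7*w^2 - 4*w + 28)/(w^2 + 7*w + 12)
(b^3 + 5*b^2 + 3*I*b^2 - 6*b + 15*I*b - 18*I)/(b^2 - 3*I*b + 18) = (b^2 + 5*b - 6)/(b - 6*I)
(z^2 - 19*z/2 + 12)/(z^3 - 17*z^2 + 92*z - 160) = (z - 3/2)/(z^2 - 9*z + 20)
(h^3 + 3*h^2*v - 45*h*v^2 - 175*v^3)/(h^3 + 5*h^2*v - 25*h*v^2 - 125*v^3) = (-h + 7*v)/(-h + 5*v)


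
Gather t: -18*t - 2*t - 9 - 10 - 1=-20*t - 20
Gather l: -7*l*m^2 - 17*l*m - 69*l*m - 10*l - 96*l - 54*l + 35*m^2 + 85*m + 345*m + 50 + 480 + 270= l*(-7*m^2 - 86*m - 160) + 35*m^2 + 430*m + 800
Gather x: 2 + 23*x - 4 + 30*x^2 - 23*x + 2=30*x^2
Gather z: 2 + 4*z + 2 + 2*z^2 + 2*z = 2*z^2 + 6*z + 4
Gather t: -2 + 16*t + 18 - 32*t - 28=-16*t - 12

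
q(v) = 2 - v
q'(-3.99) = -1.00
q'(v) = -1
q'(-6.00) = -1.00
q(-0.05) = 2.05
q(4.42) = -2.42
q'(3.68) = -1.00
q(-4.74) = 6.74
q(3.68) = -1.68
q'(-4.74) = -1.00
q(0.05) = 1.95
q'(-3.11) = -1.00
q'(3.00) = -1.00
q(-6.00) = 8.00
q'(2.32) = -1.00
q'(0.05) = -1.00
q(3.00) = -1.00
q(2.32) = -0.32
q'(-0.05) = -1.00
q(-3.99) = 5.99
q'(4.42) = -1.00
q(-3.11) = 5.11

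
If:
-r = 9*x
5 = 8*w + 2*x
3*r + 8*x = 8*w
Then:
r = 45/17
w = 95/136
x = -5/17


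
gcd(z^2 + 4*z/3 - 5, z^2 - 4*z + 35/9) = z - 5/3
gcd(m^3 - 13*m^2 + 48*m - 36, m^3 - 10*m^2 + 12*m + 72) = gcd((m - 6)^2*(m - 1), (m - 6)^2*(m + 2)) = m^2 - 12*m + 36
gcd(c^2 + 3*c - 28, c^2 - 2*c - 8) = c - 4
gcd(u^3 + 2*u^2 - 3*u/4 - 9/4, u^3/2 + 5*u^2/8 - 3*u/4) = 1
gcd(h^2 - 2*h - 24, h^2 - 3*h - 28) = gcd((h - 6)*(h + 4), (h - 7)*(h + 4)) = h + 4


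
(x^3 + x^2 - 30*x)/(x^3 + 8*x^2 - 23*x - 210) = x/(x + 7)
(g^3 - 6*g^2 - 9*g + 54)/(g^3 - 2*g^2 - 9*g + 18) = (g - 6)/(g - 2)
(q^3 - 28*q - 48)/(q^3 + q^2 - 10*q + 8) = (q^2 - 4*q - 12)/(q^2 - 3*q + 2)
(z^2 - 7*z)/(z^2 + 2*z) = (z - 7)/(z + 2)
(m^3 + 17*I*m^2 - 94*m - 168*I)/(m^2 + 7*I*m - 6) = (m^2 + 11*I*m - 28)/(m + I)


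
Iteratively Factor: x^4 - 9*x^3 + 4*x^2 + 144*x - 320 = (x + 4)*(x^3 - 13*x^2 + 56*x - 80) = (x - 4)*(x + 4)*(x^2 - 9*x + 20) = (x - 4)^2*(x + 4)*(x - 5)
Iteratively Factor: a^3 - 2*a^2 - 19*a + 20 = (a - 1)*(a^2 - a - 20) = (a - 1)*(a + 4)*(a - 5)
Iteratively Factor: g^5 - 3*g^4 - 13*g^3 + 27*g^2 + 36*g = (g + 3)*(g^4 - 6*g^3 + 5*g^2 + 12*g) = g*(g + 3)*(g^3 - 6*g^2 + 5*g + 12) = g*(g - 4)*(g + 3)*(g^2 - 2*g - 3) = g*(g - 4)*(g + 1)*(g + 3)*(g - 3)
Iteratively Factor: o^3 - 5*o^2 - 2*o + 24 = (o + 2)*(o^2 - 7*o + 12) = (o - 3)*(o + 2)*(o - 4)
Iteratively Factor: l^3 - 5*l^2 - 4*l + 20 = (l - 2)*(l^2 - 3*l - 10) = (l - 5)*(l - 2)*(l + 2)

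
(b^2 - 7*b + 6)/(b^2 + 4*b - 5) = (b - 6)/(b + 5)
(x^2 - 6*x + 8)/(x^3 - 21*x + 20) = (x - 2)/(x^2 + 4*x - 5)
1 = 1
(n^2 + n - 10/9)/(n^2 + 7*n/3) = (9*n^2 + 9*n - 10)/(3*n*(3*n + 7))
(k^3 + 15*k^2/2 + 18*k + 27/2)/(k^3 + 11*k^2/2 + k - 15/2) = (k^2 + 6*k + 9)/(k^2 + 4*k - 5)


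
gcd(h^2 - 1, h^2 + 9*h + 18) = 1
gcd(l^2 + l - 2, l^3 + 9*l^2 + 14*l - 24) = l - 1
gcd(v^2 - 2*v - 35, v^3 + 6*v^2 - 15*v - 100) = v + 5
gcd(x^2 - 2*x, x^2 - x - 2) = x - 2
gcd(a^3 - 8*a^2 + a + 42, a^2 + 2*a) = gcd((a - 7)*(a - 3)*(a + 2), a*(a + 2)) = a + 2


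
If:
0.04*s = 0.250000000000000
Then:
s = 6.25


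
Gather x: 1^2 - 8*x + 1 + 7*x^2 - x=7*x^2 - 9*x + 2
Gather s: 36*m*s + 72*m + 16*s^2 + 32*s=72*m + 16*s^2 + s*(36*m + 32)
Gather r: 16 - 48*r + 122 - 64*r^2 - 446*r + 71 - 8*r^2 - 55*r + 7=-72*r^2 - 549*r + 216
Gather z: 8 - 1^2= 7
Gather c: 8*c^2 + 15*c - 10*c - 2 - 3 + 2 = 8*c^2 + 5*c - 3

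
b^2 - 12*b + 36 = (b - 6)^2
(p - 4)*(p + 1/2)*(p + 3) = p^3 - p^2/2 - 25*p/2 - 6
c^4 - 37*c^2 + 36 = (c - 6)*(c - 1)*(c + 1)*(c + 6)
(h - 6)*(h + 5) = h^2 - h - 30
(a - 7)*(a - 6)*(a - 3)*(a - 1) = a^4 - 17*a^3 + 97*a^2 - 207*a + 126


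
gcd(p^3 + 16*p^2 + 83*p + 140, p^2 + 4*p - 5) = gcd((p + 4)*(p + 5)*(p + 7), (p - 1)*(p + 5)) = p + 5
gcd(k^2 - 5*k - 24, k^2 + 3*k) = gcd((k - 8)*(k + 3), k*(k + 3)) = k + 3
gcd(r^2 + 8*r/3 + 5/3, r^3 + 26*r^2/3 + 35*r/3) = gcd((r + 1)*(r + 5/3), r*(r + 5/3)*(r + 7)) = r + 5/3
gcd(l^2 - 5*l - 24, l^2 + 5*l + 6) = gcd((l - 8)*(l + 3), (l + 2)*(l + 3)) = l + 3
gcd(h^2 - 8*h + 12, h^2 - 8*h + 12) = h^2 - 8*h + 12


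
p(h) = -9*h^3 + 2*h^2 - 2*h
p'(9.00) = -2153.00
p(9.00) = -6417.00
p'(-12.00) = -3938.00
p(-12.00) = 15864.00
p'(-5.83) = -943.02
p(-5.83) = 1863.04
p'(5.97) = -940.42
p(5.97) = -1855.64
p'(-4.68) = -612.08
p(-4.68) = 975.69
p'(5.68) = -850.36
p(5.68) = -1596.09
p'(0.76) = -14.56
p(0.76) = -4.32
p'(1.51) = -57.52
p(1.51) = -29.45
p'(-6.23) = -1074.87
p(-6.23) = 2266.33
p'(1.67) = -70.62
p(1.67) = -39.68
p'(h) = -27*h^2 + 4*h - 2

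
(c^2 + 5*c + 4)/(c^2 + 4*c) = (c + 1)/c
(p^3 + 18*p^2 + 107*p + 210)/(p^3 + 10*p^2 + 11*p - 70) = (p + 6)/(p - 2)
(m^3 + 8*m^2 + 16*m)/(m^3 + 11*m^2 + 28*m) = (m + 4)/(m + 7)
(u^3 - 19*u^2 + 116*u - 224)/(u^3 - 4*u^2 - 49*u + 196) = (u - 8)/(u + 7)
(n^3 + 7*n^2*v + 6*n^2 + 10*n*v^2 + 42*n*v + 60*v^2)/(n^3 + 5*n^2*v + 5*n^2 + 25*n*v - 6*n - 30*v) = (n + 2*v)/(n - 1)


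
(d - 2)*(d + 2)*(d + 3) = d^3 + 3*d^2 - 4*d - 12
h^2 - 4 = (h - 2)*(h + 2)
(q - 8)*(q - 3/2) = q^2 - 19*q/2 + 12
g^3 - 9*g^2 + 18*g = g*(g - 6)*(g - 3)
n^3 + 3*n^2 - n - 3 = (n - 1)*(n + 1)*(n + 3)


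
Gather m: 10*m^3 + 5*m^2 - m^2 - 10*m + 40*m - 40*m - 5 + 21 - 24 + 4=10*m^3 + 4*m^2 - 10*m - 4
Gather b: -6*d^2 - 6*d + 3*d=-6*d^2 - 3*d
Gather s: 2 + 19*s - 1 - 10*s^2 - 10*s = -10*s^2 + 9*s + 1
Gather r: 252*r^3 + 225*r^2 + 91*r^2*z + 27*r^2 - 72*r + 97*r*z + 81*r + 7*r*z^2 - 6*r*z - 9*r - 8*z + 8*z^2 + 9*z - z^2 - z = 252*r^3 + r^2*(91*z + 252) + r*(7*z^2 + 91*z) + 7*z^2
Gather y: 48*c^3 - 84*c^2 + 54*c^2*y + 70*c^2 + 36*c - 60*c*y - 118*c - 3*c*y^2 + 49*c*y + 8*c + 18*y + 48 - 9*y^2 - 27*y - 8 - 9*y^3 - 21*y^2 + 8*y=48*c^3 - 14*c^2 - 74*c - 9*y^3 + y^2*(-3*c - 30) + y*(54*c^2 - 11*c - 1) + 40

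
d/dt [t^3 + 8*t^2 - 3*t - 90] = 3*t^2 + 16*t - 3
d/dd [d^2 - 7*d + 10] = 2*d - 7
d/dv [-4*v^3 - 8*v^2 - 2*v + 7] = -12*v^2 - 16*v - 2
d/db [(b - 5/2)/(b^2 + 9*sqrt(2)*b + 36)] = (b^2 + 9*sqrt(2)*b - (2*b - 5)*(2*b + 9*sqrt(2))/2 + 36)/(b^2 + 9*sqrt(2)*b + 36)^2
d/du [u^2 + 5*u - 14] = 2*u + 5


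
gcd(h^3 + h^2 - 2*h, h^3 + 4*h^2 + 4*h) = h^2 + 2*h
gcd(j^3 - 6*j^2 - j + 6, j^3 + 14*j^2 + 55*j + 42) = j + 1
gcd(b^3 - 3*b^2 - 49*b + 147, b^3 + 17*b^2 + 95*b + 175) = b + 7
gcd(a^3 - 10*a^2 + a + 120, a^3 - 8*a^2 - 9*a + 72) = a^2 - 5*a - 24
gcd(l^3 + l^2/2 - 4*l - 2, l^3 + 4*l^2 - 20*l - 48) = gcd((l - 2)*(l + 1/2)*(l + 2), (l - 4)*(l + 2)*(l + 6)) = l + 2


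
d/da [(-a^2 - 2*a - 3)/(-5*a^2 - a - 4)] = (-9*a^2 - 22*a + 5)/(25*a^4 + 10*a^3 + 41*a^2 + 8*a + 16)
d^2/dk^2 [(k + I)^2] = 2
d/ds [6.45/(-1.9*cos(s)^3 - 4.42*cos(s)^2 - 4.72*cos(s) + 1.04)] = (36.765*sin(s)^2 - 57.018*cos(s) - 67.209)*sin(s)/(1.9*cos(s)^3 + 4.42*cos(s)^2 + 4.72*cos(s) - 1.04)^2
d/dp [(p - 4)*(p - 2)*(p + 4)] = 3*p^2 - 4*p - 16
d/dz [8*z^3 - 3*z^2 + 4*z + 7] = 24*z^2 - 6*z + 4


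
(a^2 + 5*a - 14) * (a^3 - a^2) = a^5 + 4*a^4 - 19*a^3 + 14*a^2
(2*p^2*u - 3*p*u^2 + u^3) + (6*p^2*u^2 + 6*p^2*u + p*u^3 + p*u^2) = 6*p^2*u^2 + 8*p^2*u + p*u^3 - 2*p*u^2 + u^3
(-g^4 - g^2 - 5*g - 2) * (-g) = g^5 + g^3 + 5*g^2 + 2*g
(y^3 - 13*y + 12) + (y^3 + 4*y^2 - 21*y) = 2*y^3 + 4*y^2 - 34*y + 12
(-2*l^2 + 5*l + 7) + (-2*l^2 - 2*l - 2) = -4*l^2 + 3*l + 5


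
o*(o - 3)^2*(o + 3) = o^4 - 3*o^3 - 9*o^2 + 27*o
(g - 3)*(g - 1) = g^2 - 4*g + 3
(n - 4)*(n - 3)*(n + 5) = n^3 - 2*n^2 - 23*n + 60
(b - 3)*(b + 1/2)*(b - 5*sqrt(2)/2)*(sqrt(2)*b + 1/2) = sqrt(2)*b^4 - 9*b^3/2 - 5*sqrt(2)*b^3/2 - 11*sqrt(2)*b^2/4 + 45*b^2/4 + 25*sqrt(2)*b/8 + 27*b/4 + 15*sqrt(2)/8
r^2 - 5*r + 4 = (r - 4)*(r - 1)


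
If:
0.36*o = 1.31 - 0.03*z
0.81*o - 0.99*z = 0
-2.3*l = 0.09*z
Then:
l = -0.11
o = 3.41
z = 2.79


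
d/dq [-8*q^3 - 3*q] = -24*q^2 - 3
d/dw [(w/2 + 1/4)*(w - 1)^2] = 3*w*(w - 1)/2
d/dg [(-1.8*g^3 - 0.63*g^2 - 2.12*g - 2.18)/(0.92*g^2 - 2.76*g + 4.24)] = (-1.656*g^4 + 9.936*g^3 - 19.2068*g^2 - 1.3312*g - 15.0056)/(0.8464*g^4 - 5.0784*g^3 + 15.4192*g^2 - 23.4048*g + 17.9776)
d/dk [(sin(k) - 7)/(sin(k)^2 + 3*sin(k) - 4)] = (14*sin(k) + cos(k)^2 + 16)*cos(k)/((sin(k) - 1)^2*(sin(k) + 4)^2)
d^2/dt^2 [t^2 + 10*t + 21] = 2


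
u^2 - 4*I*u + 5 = (u - 5*I)*(u + I)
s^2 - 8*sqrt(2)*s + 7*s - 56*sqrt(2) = (s + 7)*(s - 8*sqrt(2))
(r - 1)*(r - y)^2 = r^3 - 2*r^2*y - r^2 + r*y^2 + 2*r*y - y^2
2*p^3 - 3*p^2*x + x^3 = (-p + x)^2*(2*p + x)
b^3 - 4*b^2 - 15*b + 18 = (b - 6)*(b - 1)*(b + 3)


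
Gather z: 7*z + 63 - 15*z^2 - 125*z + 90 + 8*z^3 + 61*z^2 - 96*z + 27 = 8*z^3 + 46*z^2 - 214*z + 180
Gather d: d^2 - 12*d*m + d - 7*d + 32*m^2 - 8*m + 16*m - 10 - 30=d^2 + d*(-12*m - 6) + 32*m^2 + 8*m - 40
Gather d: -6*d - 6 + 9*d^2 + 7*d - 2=9*d^2 + d - 8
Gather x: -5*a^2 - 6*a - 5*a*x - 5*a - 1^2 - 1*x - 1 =-5*a^2 - 11*a + x*(-5*a - 1) - 2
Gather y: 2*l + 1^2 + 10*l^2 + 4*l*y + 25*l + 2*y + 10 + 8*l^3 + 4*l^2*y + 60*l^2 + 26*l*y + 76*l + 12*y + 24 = 8*l^3 + 70*l^2 + 103*l + y*(4*l^2 + 30*l + 14) + 35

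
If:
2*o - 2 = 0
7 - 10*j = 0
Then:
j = 7/10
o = 1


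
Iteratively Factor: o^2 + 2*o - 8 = (o + 4)*(o - 2)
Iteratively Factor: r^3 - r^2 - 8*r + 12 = (r - 2)*(r^2 + r - 6) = (r - 2)*(r + 3)*(r - 2)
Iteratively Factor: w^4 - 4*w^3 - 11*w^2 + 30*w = (w + 3)*(w^3 - 7*w^2 + 10*w) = (w - 5)*(w + 3)*(w^2 - 2*w) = (w - 5)*(w - 2)*(w + 3)*(w)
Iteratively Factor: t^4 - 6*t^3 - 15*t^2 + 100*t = (t - 5)*(t^3 - t^2 - 20*t) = (t - 5)^2*(t^2 + 4*t) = (t - 5)^2*(t + 4)*(t)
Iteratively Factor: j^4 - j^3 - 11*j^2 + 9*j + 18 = (j - 3)*(j^3 + 2*j^2 - 5*j - 6) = (j - 3)*(j + 3)*(j^2 - j - 2) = (j - 3)*(j + 1)*(j + 3)*(j - 2)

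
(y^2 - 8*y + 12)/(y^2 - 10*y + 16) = (y - 6)/(y - 8)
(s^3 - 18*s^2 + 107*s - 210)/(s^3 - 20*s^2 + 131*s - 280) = (s - 6)/(s - 8)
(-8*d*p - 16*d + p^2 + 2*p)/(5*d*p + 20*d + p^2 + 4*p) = (-8*d*p - 16*d + p^2 + 2*p)/(5*d*p + 20*d + p^2 + 4*p)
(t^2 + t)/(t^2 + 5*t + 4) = t/(t + 4)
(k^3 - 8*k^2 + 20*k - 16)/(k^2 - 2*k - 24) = (-k^3 + 8*k^2 - 20*k + 16)/(-k^2 + 2*k + 24)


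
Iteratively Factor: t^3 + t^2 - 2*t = (t + 2)*(t^2 - t) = (t - 1)*(t + 2)*(t)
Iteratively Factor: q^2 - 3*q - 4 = (q + 1)*(q - 4)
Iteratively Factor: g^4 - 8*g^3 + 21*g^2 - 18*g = (g - 3)*(g^3 - 5*g^2 + 6*g) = (g - 3)^2*(g^2 - 2*g) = (g - 3)^2*(g - 2)*(g)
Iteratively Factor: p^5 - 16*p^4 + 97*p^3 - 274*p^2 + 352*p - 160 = (p - 4)*(p^4 - 12*p^3 + 49*p^2 - 78*p + 40) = (p - 4)^2*(p^3 - 8*p^2 + 17*p - 10) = (p - 4)^2*(p - 2)*(p^2 - 6*p + 5) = (p - 5)*(p - 4)^2*(p - 2)*(p - 1)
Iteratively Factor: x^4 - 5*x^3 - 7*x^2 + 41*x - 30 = (x - 1)*(x^3 - 4*x^2 - 11*x + 30) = (x - 5)*(x - 1)*(x^2 + x - 6) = (x - 5)*(x - 1)*(x + 3)*(x - 2)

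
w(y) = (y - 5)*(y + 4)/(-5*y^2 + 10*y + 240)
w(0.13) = -0.08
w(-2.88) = -0.05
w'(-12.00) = -0.00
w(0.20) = -0.08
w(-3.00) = -0.05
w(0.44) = -0.08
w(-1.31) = -0.08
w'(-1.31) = -0.01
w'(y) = (y - 5)*(y + 4)*(10*y - 10)/(-5*y^2 + 10*y + 240)^2 + (y - 5)/(-5*y^2 + 10*y + 240) + (y + 4)/(-5*y^2 + 10*y + 240)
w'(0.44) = 0.00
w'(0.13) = -0.00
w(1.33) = -0.08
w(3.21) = -0.06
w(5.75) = 0.06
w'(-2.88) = -0.03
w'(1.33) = 0.01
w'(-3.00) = -0.03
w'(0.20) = 0.00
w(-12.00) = -0.23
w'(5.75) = 0.10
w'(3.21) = 0.02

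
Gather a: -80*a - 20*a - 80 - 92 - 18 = -100*a - 190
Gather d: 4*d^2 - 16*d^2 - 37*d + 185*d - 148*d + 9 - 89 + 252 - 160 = 12 - 12*d^2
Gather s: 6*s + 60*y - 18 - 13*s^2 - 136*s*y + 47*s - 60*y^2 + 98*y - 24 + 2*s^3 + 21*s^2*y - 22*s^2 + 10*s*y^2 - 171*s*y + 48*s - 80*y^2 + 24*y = 2*s^3 + s^2*(21*y - 35) + s*(10*y^2 - 307*y + 101) - 140*y^2 + 182*y - 42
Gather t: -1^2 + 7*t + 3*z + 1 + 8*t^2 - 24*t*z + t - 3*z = 8*t^2 + t*(8 - 24*z)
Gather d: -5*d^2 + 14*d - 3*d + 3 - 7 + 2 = -5*d^2 + 11*d - 2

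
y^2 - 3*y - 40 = (y - 8)*(y + 5)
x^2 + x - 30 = (x - 5)*(x + 6)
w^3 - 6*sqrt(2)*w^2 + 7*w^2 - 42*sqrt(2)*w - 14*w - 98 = (w + 7)*(w - 7*sqrt(2))*(w + sqrt(2))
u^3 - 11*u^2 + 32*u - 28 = (u - 7)*(u - 2)^2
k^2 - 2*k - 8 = (k - 4)*(k + 2)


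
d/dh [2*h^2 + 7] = 4*h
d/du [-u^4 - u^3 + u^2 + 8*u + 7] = -4*u^3 - 3*u^2 + 2*u + 8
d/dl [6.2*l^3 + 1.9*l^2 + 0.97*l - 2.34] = 18.6*l^2 + 3.8*l + 0.97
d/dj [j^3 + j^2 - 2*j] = 3*j^2 + 2*j - 2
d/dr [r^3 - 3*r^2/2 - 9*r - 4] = 3*r^2 - 3*r - 9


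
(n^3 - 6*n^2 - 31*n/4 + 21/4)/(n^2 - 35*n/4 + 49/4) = (4*n^2 + 4*n - 3)/(4*n - 7)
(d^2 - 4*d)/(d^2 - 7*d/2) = 2*(d - 4)/(2*d - 7)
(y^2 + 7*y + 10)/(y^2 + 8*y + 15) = (y + 2)/(y + 3)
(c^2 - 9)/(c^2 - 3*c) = (c + 3)/c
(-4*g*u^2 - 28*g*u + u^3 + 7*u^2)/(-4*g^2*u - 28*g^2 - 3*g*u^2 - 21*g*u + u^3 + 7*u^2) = u/(g + u)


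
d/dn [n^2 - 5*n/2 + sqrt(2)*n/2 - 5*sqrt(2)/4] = 2*n - 5/2 + sqrt(2)/2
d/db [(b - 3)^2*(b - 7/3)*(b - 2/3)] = 4*b^3 - 27*b^2 + 514*b/9 - 109/3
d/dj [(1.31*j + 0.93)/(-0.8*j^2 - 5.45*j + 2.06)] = (1.048*j^2 + 1.488*j + 7.7671)/(0.64*j^4 + 8.72*j^3 + 26.4065*j^2 - 22.454*j + 4.2436)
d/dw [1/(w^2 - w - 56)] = (1 - 2*w)/(-w^2 + w + 56)^2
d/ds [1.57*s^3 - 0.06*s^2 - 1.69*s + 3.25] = 4.71*s^2 - 0.12*s - 1.69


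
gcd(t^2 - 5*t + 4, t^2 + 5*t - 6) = t - 1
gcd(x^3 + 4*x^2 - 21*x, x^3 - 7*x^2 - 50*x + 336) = x + 7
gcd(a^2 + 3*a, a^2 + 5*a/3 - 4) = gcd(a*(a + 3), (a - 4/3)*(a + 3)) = a + 3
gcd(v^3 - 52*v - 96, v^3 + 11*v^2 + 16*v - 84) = v + 6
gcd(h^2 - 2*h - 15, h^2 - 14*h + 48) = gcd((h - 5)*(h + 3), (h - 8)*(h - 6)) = 1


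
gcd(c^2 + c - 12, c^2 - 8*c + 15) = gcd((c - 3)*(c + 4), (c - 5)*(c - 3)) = c - 3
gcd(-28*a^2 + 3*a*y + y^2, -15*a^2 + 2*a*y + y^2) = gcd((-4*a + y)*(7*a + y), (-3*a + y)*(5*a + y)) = 1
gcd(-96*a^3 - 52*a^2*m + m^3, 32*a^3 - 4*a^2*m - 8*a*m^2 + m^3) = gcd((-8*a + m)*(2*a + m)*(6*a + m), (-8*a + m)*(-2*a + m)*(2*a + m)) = 16*a^2 + 6*a*m - m^2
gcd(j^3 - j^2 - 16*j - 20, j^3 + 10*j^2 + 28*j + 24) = j^2 + 4*j + 4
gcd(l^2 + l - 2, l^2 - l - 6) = l + 2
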